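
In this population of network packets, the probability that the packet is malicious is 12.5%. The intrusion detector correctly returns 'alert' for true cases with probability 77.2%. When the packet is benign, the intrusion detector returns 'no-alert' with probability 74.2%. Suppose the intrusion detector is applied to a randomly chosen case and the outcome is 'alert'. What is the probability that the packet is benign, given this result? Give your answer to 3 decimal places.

P(¬H | E) ≈ 0.701

Write H for 'the packet is malicious'. Prior odds H:¬H = 0.125/0.875 = 0.14286. For the 'alert' outcome, the likelihood ratio is 0.772/0.258 = 2.9922.
Posterior odds = 0.14286 × 2.9922 = 0.42746, so P(H|E) = 0.42746/(1+0.42746) = 0.299. Then P(¬H|E) = 1 − 0.299 = 0.701.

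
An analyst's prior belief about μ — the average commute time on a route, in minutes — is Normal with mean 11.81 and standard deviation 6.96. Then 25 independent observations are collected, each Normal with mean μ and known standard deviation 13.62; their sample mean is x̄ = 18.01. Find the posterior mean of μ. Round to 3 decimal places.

Posterior mean ≈ 17.186

With known σ, the Normal prior is conjugate. Weight on the data is w = (n/σ²)/(n/σ² + 1/τ₀²) = 0.134768/(0.134768+0.0206434) = 0.86717.
Posterior mean = w·x̄ + (1−w)·μ₀ = 0.86717·18.01 + 0.13283·11.81 = 17.186.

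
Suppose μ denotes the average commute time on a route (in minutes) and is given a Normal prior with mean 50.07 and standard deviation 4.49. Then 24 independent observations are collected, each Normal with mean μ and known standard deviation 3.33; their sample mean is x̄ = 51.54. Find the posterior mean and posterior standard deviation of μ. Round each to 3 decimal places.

With known σ, the Normal prior is conjugate. Weight on the data is w = (n/σ²)/(n/σ² + 1/τ₀²) = 2.16433/(2.16433+0.0496029) = 0.97760.
Posterior mean = w·x̄ + (1−w)·μ₀ = 0.97760·51.54 + 0.022405·50.07 = 51.507. Posterior variance = 1/(2.16433+0.0496029) = 0.451686, so SD = 0.672.

Posterior mean ≈ 51.507; posterior SD ≈ 0.672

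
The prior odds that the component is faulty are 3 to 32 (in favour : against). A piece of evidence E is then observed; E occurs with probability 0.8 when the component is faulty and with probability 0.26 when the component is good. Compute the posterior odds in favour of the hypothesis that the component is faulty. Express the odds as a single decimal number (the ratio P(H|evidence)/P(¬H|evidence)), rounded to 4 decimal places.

Posterior odds ≈ 0.2885

Prior odds = 3/32 = 0.093750.
Likelihood ratio for E = 0.8/0.26 = 3.0769.
Posterior odds = prior odds × LR = 0.28846.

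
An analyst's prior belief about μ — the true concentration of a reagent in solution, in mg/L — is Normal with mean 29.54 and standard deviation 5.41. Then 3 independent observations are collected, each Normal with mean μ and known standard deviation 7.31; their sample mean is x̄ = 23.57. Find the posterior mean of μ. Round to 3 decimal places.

Posterior mean ≈ 25.829

With known σ, the Normal prior is conjugate. Weight on the data is w = (n/σ²)/(n/σ² + 1/τ₀²) = 0.0561418/(0.0561418+0.0341669) = 0.62167.
Posterior mean = w·x̄ + (1−w)·μ₀ = 0.62167·23.57 + 0.37833·29.54 = 25.829.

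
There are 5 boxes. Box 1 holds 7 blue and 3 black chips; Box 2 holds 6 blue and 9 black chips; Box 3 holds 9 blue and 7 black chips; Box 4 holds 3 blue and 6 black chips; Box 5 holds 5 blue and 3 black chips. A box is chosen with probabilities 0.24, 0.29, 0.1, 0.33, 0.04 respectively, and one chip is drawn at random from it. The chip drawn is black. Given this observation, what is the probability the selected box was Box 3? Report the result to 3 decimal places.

Posterior probability ≈ 0.083

Tabulate prior·likelihood by source: [1] prior 0.24, lik 0.3, product 0.07200; [2] prior 0.29, lik 0.6, product 0.1740; [3] prior 0.1, lik 0.4375, product 0.04375; [4] prior 0.33, lik 0.6667, product 0.2200; [5] prior 0.04, lik 0.375, product 0.01500.
Normalizing constant = 0.52475; the posterior for Box 3 is its product over the sum, 0.04375/0.52475 = 0.083.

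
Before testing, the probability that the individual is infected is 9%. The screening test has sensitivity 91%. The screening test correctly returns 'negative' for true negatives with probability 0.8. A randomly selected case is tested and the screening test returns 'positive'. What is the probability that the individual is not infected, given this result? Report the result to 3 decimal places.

Write H for 'the individual is infected'. Prior odds H:¬H = 0.09/0.91 = 0.098901. For the 'positive' outcome, the likelihood ratio is 0.91/0.2 = 4.5500.
Posterior odds = 0.098901 × 4.5500 = 0.45000, so P(H|E) = 0.45000/(1+0.45000) = 0.310. Then P(¬H|E) = 1 − 0.310 = 0.690.

P(¬H | E) ≈ 0.690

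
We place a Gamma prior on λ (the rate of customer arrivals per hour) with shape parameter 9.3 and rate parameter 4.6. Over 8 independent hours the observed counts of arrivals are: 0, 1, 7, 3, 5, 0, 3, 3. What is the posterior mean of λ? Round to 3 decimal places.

Total count ∑xᵢ = 22 over n = 8 hours.
Gamma is conjugate to the Poisson likelihood: posterior is Gamma(shape = 9.3+22 = 31.3, rate = 4.6+8 = 12.6).
E[λ | data] = 31.3/12.6 = 2.484.

Posterior mean ≈ 2.484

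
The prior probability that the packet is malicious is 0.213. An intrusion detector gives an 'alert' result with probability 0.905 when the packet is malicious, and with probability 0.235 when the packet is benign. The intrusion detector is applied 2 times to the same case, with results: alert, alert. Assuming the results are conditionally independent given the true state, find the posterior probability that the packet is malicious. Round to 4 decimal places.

Posterior P(H) ≈ 0.8006

With H the event that the packet is malicious, the joint likelihood of the observed sequence is P(data|H) = 0.905·0.905 = 0.81903 and P(data|¬H) = 0.235·0.235 = 0.055225.
Bayes: P(H|data) = 0.213·0.81903 / (0.213·0.81903 + 0.787·0.055225) = 0.17445/0.21791 = 0.8006.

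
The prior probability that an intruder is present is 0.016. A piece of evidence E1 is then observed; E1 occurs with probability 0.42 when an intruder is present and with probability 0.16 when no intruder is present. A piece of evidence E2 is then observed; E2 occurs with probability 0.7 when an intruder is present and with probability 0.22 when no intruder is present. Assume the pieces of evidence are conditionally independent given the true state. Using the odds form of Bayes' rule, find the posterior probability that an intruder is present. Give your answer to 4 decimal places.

Posterior probability ≈ 0.1196

Prior odds = 0.016/(1−0.016) = 0.016260. In log-odds, ln(0.016260) = -4.1190.
Add log likelihood ratios: ln(2.6250) + ln(3.1818) = 2.1225.
Posterior log-odds = -1.9965, so posterior odds = exp(-1.9965) = 0.13581. Converting, P(H|E) = 0.13581/1.1358 = 0.1196.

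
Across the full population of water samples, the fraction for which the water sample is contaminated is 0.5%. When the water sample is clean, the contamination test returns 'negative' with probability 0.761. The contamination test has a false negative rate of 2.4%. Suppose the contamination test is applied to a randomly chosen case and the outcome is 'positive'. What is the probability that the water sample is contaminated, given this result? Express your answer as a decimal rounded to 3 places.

P(H | E) ≈ 0.020

Write H for 'the water sample is contaminated'. Prior odds H:¬H = 0.005/0.995 = 0.0050251. For the 'positive' outcome, the likelihood ratio is 0.976/0.239 = 4.0837.
Posterior odds = 0.0050251 × 4.0837 = 0.020521, so P(H|E) = 0.020521/(1+0.020521) = 0.020.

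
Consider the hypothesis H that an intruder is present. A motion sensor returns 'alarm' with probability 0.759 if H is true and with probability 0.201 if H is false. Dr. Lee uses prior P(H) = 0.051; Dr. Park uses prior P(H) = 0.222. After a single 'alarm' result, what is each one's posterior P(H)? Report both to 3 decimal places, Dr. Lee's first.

Dr. Lee: 0.169; Dr. Park: 0.519

The likelihood ratio for an 'alarm' result is 0.759/0.201 = 3.7761.
Dr. Lee: prior odds 0.051/0.949 = 0.053741; posterior odds 0.20293; posterior probability 0.169.
Dr. Park: prior odds 0.222/0.778 = 0.28535; posterior odds 1.0775; posterior probability 0.519.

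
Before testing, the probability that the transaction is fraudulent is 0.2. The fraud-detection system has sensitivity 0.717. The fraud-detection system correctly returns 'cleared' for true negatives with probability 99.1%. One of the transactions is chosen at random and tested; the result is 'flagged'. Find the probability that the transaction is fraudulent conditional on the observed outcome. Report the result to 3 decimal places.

Let H be the event that the transaction is fraudulent. P(H) = 0.2, so P(¬H) = 0.8. With E the 'flagged' result, P(E|H) = 0.717 and P(E|¬H) = 0.009.
P(E) = 0.717·0.2 + 0.009·0.8 = 0.14340 + 0.0072000 = 0.15060.
By Bayes' theorem, P(H|E) = 0.14340 / 0.15060 = 0.952.

P(H | E) ≈ 0.952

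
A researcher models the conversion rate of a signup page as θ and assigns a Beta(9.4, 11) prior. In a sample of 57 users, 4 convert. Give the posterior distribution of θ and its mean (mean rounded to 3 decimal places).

Observing 4 successes and 53 failures updates Beta(9.4, 11) by adding the success and failure counts to the two shape parameters: α = 9.4+4 = 13.4, β = 11+53 = 64.
Posterior mean = α/(α+β) = 13.4/77.4 = 0.173.

Posterior: Beta(13.4, 64); mean ≈ 0.173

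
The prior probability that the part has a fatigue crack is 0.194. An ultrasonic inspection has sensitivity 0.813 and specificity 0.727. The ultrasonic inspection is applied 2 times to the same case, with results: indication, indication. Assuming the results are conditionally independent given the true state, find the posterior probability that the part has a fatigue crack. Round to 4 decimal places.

Let H be the event that the part has a fatigue crack; start with P(H) = 0.194. P('indication'|H) = 0.813, P('indication'|¬H) = 0.273.
Update on result 1 ('indication'): P(H) ← 0.813·0.1940 / (0.813·0.1940 + 0.273·0.8060) = 0.15772/0.37776 = 0.4175.
Update on result 2 ('indication'): P(H) ← 0.813·0.4175 / (0.813·0.4175 + 0.273·0.5825) = 0.33944/0.49846 = 0.6810.

Posterior P(H) ≈ 0.6810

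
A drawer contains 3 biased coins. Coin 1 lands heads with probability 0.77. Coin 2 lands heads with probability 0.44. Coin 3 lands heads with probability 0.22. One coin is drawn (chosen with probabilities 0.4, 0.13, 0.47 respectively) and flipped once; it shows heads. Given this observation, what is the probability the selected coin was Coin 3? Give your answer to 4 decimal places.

Tabulate prior·likelihood by source: [1] prior 0.4, lik 0.77, product 0.3080; [2] prior 0.13, lik 0.44, product 0.05720; [3] prior 0.47, lik 0.22, product 0.1034.
Normalizing constant = 0.46860; the posterior for Coin 3 is its product over the sum, 0.1034/0.46860 = 0.2207.

Posterior probability ≈ 0.2207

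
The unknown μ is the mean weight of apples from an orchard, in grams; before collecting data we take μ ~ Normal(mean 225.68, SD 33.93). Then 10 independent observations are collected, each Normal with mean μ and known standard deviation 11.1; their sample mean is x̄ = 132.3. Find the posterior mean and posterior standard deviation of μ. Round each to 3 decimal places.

Posterior mean ≈ 133.289; posterior SD ≈ 3.491

Prior precision 1/τ₀² = 1/33.93² = 0.00086862; data precision n/σ² = 10/11.1² = 0.0811622.
Posterior precision = 0.00086862 + 0.0811622 = 0.0820309, giving posterior SD = 1/√0.0820309 = 3.491.
Posterior mean = (0.00086862·225.68 + 0.0811622·132.3) / 0.0820309 = 133.289.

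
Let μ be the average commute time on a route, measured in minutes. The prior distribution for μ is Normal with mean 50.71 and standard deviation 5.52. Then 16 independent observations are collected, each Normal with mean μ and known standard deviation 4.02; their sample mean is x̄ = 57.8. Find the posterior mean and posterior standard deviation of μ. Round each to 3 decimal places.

Posterior mean ≈ 57.573; posterior SD ≈ 0.989

Prior precision 1/τ₀² = 1/5.52² = 0.0328187; data precision n/σ² = 16/4.02² = 0.990075.
Posterior precision = 0.0328187 + 0.990075 = 1.02289, giving posterior SD = 1/√1.02289 = 0.989.
Posterior mean = (0.0328187·50.71 + 0.990075·57.8) / 1.02289 = 57.573.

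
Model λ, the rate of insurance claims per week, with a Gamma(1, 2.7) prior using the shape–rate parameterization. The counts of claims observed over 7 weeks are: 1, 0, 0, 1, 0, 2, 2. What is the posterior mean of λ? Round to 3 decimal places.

Posterior mean ≈ 0.722

The Poisson likelihood adds the total count to the shape and the number of exposure periods to the rate. Here ∑xᵢ = 6 and n = 7, so shape 1→7 and rate 2.7→9.7.
Posterior mean = shape/rate = 7/9.7 = 0.722.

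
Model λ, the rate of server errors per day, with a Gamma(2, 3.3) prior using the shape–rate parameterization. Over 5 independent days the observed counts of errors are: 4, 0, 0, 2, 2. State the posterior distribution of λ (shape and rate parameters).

Posterior: Gamma(shape=10, rate=8.3)

Total count ∑xᵢ = 8 over n = 5 days.
Gamma is conjugate to the Poisson likelihood: posterior is Gamma(shape = 2+8 = 10, rate = 3.3+5 = 8.3).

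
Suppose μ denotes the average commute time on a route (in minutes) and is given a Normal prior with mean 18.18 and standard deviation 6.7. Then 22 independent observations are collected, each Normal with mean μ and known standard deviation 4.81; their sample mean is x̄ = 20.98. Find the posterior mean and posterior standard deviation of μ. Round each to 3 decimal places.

Prior precision 1/τ₀² = 1/6.7² = 0.0222767; data precision n/σ² = 22/4.81² = 0.950895.
Posterior precision = 0.0222767 + 0.950895 = 0.973172, giving posterior SD = 1/√0.973172 = 1.014.
Posterior mean = (0.0222767·18.18 + 0.950895·20.98) / 0.973172 = 20.916.

Posterior mean ≈ 20.916; posterior SD ≈ 1.014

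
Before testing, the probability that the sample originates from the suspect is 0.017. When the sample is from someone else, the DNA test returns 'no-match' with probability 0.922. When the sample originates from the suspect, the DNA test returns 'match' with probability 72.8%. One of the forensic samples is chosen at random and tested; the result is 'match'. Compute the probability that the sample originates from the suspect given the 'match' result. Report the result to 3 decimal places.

Let H be the event that the sample originates from the suspect. P(H) = 0.017, so P(¬H) = 0.983. With E the 'match' result, P(E|H) = 0.728 and P(E|¬H) = 0.078.
P(E) = 0.728·0.017 + 0.078·0.983 = 0.012376 + 0.076674 = 0.089050.
By Bayes' theorem, P(H|E) = 0.012376 / 0.089050 = 0.139.

P(H | E) ≈ 0.139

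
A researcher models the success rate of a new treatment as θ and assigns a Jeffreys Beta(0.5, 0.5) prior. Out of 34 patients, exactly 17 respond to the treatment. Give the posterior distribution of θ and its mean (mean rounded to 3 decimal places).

Posterior: Beta(17.5, 17.5); mean ≈ 0.500

The binomial likelihood is conjugate to the Beta prior: with 17 successes and 17 failures, the posterior is Beta(0.5+17, 0.5+17) = Beta(17.5, 17.5).
E[θ | data] = 17.5/(17.5+17.5) = 0.500.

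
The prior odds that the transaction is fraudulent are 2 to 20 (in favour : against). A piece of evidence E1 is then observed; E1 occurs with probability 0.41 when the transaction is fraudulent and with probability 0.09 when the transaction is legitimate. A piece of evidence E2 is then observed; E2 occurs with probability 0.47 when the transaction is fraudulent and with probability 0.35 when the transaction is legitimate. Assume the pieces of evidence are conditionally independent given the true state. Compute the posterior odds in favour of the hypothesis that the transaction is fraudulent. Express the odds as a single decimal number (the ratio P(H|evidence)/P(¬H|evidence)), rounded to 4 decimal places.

Posterior odds ≈ 0.6117

Prior odds = 2/20 = 0.10000.
Likelihood ratio for E1 = 0.41/0.09 = 4.5556.
Likelihood ratio for E2 = 0.47/0.35 = 1.3429.
Posterior odds = prior odds × LR₁ × LR₂ = 0.61175.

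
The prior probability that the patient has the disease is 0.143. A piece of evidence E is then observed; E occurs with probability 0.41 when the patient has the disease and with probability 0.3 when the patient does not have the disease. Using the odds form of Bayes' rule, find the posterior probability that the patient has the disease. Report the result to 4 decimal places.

Prior odds = 0.143/(1−0.143) = 0.16686.
Likelihood ratio for E = 0.41/0.3 = 1.3667.
Posterior odds = prior odds × LR = 0.22804.
Posterior probability = odds/(1+odds) = 0.22804/1.2280 = 0.1857.

Posterior probability ≈ 0.1857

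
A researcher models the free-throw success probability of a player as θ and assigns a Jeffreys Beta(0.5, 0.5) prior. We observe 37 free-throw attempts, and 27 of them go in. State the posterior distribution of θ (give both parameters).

Observing 27 successes and 10 failures updates Beta(0.5, 0.5) by adding the success and failure counts to the two shape parameters: α = 0.5+27 = 27.5, β = 0.5+10 = 10.5.

Posterior: Beta(27.5, 10.5)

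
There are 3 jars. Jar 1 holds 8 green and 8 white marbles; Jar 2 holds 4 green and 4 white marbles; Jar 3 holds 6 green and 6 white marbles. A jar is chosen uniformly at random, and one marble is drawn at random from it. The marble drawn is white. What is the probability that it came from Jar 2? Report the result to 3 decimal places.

Posterior probability ≈ 0.333

Tabulate prior·likelihood by source: [1] prior 0.333333, lik 0.5, product 0.1667; [2] prior 0.333333, lik 0.5, product 0.1667; [3] prior 0.333333, lik 0.5, product 0.1667.
Normalizing constant = 0.50000; the posterior for Jar 2 is its product over the sum, 0.1667/0.50000 = 0.333.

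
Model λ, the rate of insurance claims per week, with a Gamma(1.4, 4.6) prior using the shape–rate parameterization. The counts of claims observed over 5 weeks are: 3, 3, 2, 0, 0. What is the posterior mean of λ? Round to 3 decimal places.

Posterior mean ≈ 0.979

Total count ∑xᵢ = 8 over n = 5 weeks.
Gamma is conjugate to the Poisson likelihood: posterior is Gamma(shape = 1.4+8 = 9.4, rate = 4.6+5 = 9.6).
E[λ | data] = 9.4/9.6 = 0.979.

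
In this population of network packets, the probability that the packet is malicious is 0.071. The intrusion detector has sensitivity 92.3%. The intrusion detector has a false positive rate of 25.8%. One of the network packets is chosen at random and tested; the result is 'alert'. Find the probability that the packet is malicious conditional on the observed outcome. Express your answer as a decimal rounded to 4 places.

Let H be the event that the packet is malicious. P(H) = 0.071, so P(¬H) = 0.929. With E the 'alert' result, P(E|H) = 0.923 and P(E|¬H) = 0.258.
P(E) = 0.923·0.071 + 0.258·0.929 = 0.065533 + 0.23968 = 0.30522.
By Bayes' theorem, P(H|E) = 0.065533 / 0.30522 = 0.2147.

P(H | E) ≈ 0.2147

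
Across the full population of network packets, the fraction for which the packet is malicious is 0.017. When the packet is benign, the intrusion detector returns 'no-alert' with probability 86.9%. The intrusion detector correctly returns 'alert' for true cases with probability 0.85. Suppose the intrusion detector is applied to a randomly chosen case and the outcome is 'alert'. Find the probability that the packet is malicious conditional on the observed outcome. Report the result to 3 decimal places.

Write H for 'the packet is malicious'. Prior odds H:¬H = 0.017/0.983 = 0.017294. For the 'alert' outcome, the likelihood ratio is 0.85/0.131 = 6.4885.
Posterior odds = 0.017294 × 6.4885 = 0.11221, so P(H|E) = 0.11221/(1+0.11221) = 0.101.

P(H | E) ≈ 0.101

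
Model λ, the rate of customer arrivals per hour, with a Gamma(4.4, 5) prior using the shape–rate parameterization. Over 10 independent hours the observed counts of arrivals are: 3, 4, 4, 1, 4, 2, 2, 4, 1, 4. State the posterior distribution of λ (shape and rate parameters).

The Poisson likelihood adds the total count to the shape and the number of exposure periods to the rate. Here ∑xᵢ = 29 and n = 10, so shape 4.4→33.4 and rate 5→15.

Posterior: Gamma(shape=33.4, rate=15)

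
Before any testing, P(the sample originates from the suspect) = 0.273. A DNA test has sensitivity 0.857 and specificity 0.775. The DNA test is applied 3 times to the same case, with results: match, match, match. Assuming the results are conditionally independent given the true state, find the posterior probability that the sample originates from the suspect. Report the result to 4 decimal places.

With H the event that the sample originates from the suspect, the joint likelihood of the observed sequence is P(data|H) = 0.857·0.857·0.857 = 0.62942 and P(data|¬H) = 0.225·0.225·0.225 = 0.011391.
Bayes: P(H|data) = 0.273·0.62942 / (0.273·0.62942 + 0.727·0.011391) = 0.17183/0.18011 = 0.9540.

Posterior P(H) ≈ 0.9540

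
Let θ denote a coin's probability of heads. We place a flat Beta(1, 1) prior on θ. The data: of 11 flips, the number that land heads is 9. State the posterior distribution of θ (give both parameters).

Posterior: Beta(10, 3)

The binomial likelihood is conjugate to the Beta prior: with 9 successes and 2 failures, the posterior is Beta(1+9, 1+2) = Beta(10, 3).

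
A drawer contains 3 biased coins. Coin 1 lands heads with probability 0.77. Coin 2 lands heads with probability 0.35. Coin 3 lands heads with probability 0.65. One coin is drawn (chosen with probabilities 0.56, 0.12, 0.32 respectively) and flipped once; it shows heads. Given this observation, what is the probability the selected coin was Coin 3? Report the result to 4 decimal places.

P(heads|C1) = 0.77; P(heads|C2) = 0.35; P(heads|C3) = 0.65.
Prior × likelihood for each source: 0.56·0.77=0.4312, 0.12·0.35=0.04200, 0.32·0.65=0.2080. Summing gives P(heads) = 0.68120.
P(Coin 3 | heads) = 0.2080 / 0.68120 = 0.3053.

Posterior probability ≈ 0.3053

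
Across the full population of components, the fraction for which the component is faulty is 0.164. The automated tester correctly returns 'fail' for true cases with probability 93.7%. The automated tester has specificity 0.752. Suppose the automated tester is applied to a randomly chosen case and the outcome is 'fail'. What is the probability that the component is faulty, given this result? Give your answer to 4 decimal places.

Write H for 'the component is faulty'. Prior odds H:¬H = 0.164/0.836 = 0.19617. For the 'fail' outcome, the likelihood ratio is 0.937/0.248 = 3.7782.
Posterior odds = 0.19617 × 3.7782 = 0.74118, so P(H|E) = 0.74118/(1+0.74118) = 0.4257.

P(H | E) ≈ 0.4257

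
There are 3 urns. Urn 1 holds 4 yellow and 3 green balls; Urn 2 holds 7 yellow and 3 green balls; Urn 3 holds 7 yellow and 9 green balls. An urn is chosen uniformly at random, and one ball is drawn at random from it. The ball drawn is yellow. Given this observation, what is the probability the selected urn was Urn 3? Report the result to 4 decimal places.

P(yellow|Urn 1) = 0.5714; P(yellow|Urn 2) = 0.7; P(yellow|Urn 3) = 0.4375.
Prior × likelihood for each source: 0.333333·0.5714=0.1905, 0.333333·0.7=0.2333, 0.333333·0.4375=0.1458. Summing gives P(yellow) = 0.56964.
P(Urn 3 | yellow) = 0.1458 / 0.56964 = 0.2560.

Posterior probability ≈ 0.2560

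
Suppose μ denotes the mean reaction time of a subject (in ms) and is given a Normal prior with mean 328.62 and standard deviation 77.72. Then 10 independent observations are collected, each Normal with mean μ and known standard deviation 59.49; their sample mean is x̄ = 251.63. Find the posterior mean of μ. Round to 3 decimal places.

Prior precision 1/τ₀² = 1/77.72² = 0.00016555; data precision n/σ² = 10/59.49² = 0.00282561.
Posterior precision = 0.00016555 + 0.00282561 = 0.00299116.
Posterior mean = (0.00016555·328.62 + 0.00282561·251.63) / 0.00299116 = 255.891.

Posterior mean ≈ 255.891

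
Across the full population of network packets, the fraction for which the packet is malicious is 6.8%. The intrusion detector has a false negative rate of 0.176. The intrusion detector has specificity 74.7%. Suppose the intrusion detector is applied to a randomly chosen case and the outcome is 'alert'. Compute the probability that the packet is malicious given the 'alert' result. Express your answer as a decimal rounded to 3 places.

Let H be the event that the packet is malicious. P(H) = 0.068, so P(¬H) = 0.932. With E the 'alert' result, P(E|H) = 0.824 and P(E|¬H) = 0.253.
P(E) = 0.824·0.068 + 0.253·0.932 = 0.056032 + 0.23580 = 0.29183.
By Bayes' theorem, P(H|E) = 0.056032 / 0.29183 = 0.192.

P(H | E) ≈ 0.192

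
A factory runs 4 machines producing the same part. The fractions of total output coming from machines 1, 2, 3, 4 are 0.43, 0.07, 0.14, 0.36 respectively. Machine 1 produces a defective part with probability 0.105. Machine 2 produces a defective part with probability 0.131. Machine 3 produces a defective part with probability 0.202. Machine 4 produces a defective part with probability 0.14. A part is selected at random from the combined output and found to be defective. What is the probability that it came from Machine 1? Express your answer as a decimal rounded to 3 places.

Tabulate prior·likelihood by source: [1] prior 0.43, lik 0.105, product 0.04515; [2] prior 0.07, lik 0.131, product 0.009170; [3] prior 0.14, lik 0.202, product 0.02828; [4] prior 0.36, lik 0.14, product 0.05040.
Normalizing constant = 0.13300; the posterior for Machine 1 is its product over the sum, 0.04515/0.13300 = 0.339.

Posterior probability ≈ 0.339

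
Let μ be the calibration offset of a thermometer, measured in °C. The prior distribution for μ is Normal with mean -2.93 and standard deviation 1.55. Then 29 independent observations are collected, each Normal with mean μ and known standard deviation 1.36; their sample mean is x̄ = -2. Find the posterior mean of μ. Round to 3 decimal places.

Posterior mean ≈ -2.024

With known σ, the Normal prior is conjugate. Weight on the data is w = (n/σ²)/(n/σ² + 1/τ₀²) = 15.6791/(15.6791+0.416233) = 0.97414.
Posterior mean = w·x̄ + (1−w)·μ₀ = 0.97414·-2 + 0.025861·-2.93 = -2.024.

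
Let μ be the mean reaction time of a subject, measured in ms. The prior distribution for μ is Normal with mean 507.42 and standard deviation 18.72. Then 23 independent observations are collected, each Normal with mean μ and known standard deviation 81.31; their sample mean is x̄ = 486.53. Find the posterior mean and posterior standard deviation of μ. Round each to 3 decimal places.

With known σ, the Normal prior is conjugate. Weight on the data is w = (n/σ²)/(n/σ² + 1/τ₀²) = 0.00347888/(0.00347888+0.00285357) = 0.54937.
Posterior mean = w·x̄ + (1−w)·μ₀ = 0.54937·486.53 + 0.45063·507.42 = 495.944. Posterior variance = 1/(0.00347888+0.00285357) = 157.917, so SD = 12.566.

Posterior mean ≈ 495.944; posterior SD ≈ 12.566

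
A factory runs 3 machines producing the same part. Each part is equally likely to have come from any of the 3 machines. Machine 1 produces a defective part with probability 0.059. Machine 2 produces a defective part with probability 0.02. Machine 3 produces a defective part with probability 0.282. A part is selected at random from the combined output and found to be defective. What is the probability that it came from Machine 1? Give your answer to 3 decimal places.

Posterior probability ≈ 0.163

Tabulate prior·likelihood by source: [1] prior 0.333333, lik 0.059, product 0.01967; [2] prior 0.333333, lik 0.02, product 0.006667; [3] prior 0.333333, lik 0.282, product 0.09400.
Normalizing constant = 0.12033; the posterior for Machine 1 is its product over the sum, 0.01967/0.12033 = 0.163.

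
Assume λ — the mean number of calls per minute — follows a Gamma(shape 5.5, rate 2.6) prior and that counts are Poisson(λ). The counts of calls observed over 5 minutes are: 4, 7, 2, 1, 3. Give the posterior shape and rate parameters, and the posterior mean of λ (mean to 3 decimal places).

The Poisson likelihood adds the total count to the shape and the number of exposure periods to the rate. Here ∑xᵢ = 17 and n = 5, so shape 5.5→22.5 and rate 2.6→7.6.
Posterior mean = shape/rate = 22.5/7.6 = 2.961.

Posterior: Gamma(shape=22.5, rate=7.6); mean ≈ 2.961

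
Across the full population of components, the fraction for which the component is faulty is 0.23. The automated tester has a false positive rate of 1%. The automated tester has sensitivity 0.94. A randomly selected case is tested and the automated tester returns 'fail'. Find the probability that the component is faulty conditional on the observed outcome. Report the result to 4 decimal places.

P(H | E) ≈ 0.9656

Let H be the event that the component is faulty. P(H) = 0.23, so P(¬H) = 0.77. With E the 'fail' result, P(E|H) = 0.94 and P(E|¬H) = 0.01.
P(E) = 0.94·0.23 + 0.01·0.77 = 0.21620 + 0.0077000 = 0.22390.
By Bayes' theorem, P(H|E) = 0.21620 / 0.22390 = 0.9656.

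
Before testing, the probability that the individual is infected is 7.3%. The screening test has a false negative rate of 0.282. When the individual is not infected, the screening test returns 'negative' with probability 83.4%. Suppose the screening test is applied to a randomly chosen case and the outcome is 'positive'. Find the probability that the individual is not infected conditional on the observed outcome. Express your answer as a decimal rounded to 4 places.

Let H be the event that the individual is infected. P(H) = 0.073, so P(¬H) = 0.927. With E the 'positive' result, P(E|H) = 0.718 and P(E|¬H) = 0.166.
P(E) = 0.718·0.073 + 0.166·0.927 = 0.052414 + 0.15388 = 0.20630.
By Bayes' theorem, P(H|E) = 0.052414 / 0.20630 = 0.2541. Hence P(¬H|E) = 1 − 0.2541 = 0.7459.

P(¬H | E) ≈ 0.7459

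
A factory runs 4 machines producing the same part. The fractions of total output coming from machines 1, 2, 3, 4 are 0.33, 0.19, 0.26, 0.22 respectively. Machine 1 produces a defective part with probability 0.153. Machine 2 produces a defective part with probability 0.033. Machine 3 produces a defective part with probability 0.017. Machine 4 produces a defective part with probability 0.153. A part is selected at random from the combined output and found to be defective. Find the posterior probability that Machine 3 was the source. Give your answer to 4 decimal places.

Posterior probability ≈ 0.0466

P(defective|M1) = 0.153; P(defective|M2) = 0.033; P(defective|M3) = 0.017; P(defective|M4) = 0.153.
Prior × likelihood for each source: 0.33·0.153=0.05049, 0.19·0.033=0.006270, 0.26·0.017=0.004420, 0.22·0.153=0.03366. Summing gives P(defective) = 0.094840.
P(Machine 3 | defective) = 0.004420 / 0.094840 = 0.0466.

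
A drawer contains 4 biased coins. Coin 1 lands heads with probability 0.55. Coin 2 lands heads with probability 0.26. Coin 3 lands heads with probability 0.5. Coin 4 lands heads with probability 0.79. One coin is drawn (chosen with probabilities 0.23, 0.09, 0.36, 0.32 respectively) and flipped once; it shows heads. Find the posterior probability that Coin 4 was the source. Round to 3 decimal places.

P(heads|C1) = 0.55; P(heads|C2) = 0.26; P(heads|C3) = 0.5; P(heads|C4) = 0.79.
Prior × likelihood for each source: 0.23·0.55=0.1265, 0.09·0.26=0.02340, 0.36·0.5=0.1800, 0.32·0.79=0.2528. Summing gives P(heads) = 0.58270.
P(Coin 4 | heads) = 0.2528 / 0.58270 = 0.434.

Posterior probability ≈ 0.434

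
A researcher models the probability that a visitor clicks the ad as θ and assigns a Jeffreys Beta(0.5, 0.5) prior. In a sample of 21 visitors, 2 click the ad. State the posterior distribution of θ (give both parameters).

Posterior: Beta(2.5, 19.5)

The binomial likelihood is conjugate to the Beta prior: with 2 successes and 19 failures, the posterior is Beta(0.5+2, 0.5+19) = Beta(2.5, 19.5).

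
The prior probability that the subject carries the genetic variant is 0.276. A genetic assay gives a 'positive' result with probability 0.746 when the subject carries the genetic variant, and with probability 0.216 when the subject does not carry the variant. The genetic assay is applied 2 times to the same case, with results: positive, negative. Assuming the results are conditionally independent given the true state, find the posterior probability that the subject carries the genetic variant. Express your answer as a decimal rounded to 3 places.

Posterior P(H) ≈ 0.299

Let H be the event that the subject carries the genetic variant; start with P(H) = 0.276. P('positive'|H) = 0.746, P('positive'|¬H) = 0.216.
Update on result 1 ('positive'): P(H) ← 0.746·0.2760 / (0.746·0.2760 + 0.216·0.7240) = 0.20590/0.36228 = 0.5683.
Update on result 2 ('negative'): P(H) ← 0.254·0.5683 / (0.254·0.5683 + 0.784·0.4317) = 0.14436/0.48278 = 0.2990.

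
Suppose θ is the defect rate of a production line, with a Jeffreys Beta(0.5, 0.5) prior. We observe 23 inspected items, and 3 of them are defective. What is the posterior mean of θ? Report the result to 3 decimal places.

Posterior mean ≈ 0.146

The binomial likelihood is conjugate to the Beta prior: with 3 successes and 20 failures, the posterior is Beta(0.5+3, 0.5+20) = Beta(3.5, 20.5).
Posterior mean = α/(α+β) = 3.5/24 = 0.146.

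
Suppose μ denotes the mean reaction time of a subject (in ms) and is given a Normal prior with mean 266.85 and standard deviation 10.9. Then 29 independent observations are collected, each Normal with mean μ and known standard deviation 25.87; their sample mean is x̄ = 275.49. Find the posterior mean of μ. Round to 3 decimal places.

Posterior mean ≈ 274.085

Prior precision 1/τ₀² = 1/10.9² = 0.00841680; data precision n/σ² = 29/25.87² = 0.0433316.
Posterior precision = 0.00841680 + 0.0433316 = 0.0517484.
Posterior mean = (0.00841680·266.85 + 0.0433316·275.49) / 0.0517484 = 274.085.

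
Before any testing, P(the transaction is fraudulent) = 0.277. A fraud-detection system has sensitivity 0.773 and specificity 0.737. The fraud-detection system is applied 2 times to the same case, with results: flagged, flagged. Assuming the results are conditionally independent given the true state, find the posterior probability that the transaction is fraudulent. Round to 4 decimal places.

Posterior P(H) ≈ 0.7680

Let H be the event that the transaction is fraudulent; start with P(H) = 0.277. P('flagged'|H) = 0.773, P('flagged'|¬H) = 0.263.
Update on result 1 ('flagged'): P(H) ← 0.773·0.2770 / (0.773·0.2770 + 0.263·0.7230) = 0.21412/0.40427 = 0.5296.
Update on result 2 ('flagged'): P(H) ← 0.773·0.5296 / (0.773·0.5296 + 0.263·0.4704) = 0.40942/0.53312 = 0.7680.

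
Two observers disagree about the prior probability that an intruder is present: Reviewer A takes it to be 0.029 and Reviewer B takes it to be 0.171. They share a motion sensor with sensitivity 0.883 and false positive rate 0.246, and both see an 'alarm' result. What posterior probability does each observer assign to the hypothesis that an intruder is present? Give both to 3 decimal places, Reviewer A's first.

P('+'|H) = 0.883, P('+'|¬H) = 0.246.
Reviewer A: numerator 0.883·0.029 = 0.025607; evidence = 0.025607+0.246·0.971 = 0.26447; posterior = 0.097.
Reviewer B: numerator 0.883·0.171 = 0.15099; evidence = 0.15099+0.246·0.829 = 0.35493; posterior = 0.425.

Reviewer A: 0.097; Reviewer B: 0.425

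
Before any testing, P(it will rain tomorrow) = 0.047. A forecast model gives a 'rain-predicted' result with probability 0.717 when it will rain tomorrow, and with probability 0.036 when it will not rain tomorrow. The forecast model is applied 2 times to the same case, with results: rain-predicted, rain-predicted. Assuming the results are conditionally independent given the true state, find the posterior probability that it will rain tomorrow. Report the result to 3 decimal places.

Posterior P(H) ≈ 0.951

Let H be the event that it will rain tomorrow; start with P(H) = 0.047. P('rain-predicted'|H) = 0.717, P('rain-predicted'|¬H) = 0.036.
Update on result 1 ('rain-predicted'): P(H) ← 0.717·0.0470 / (0.717·0.0470 + 0.036·0.9530) = 0.033699/0.068007 = 0.4955.
Update on result 2 ('rain-predicted'): P(H) ← 0.717·0.4955 / (0.717·0.4955 + 0.036·0.5045) = 0.35529/0.37345 = 0.9514.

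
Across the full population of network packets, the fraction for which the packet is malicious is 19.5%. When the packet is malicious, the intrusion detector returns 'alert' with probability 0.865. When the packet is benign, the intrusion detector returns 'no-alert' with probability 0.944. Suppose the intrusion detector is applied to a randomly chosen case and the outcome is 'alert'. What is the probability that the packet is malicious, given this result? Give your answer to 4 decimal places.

Write H for 'the packet is malicious'. Prior odds H:¬H = 0.195/0.805 = 0.24224. For the 'alert' outcome, the likelihood ratio is 0.865/0.056 = 15.446.
Posterior odds = 0.24224 × 15.446 = 3.7417, so P(H|E) = 3.7417/(1+3.7417) = 0.7891.

P(H | E) ≈ 0.7891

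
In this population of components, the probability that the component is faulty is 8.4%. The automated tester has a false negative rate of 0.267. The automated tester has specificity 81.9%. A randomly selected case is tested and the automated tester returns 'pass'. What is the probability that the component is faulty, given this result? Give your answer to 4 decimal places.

P(H | E) ≈ 0.0290

Let H be the event that the component is faulty. P(H) = 0.084, so P(¬H) = 0.916. With E the 'pass' result, P(E|H) = 0.267 and P(E|¬H) = 0.819.
P(E) = 0.267·0.084 + 0.819·0.916 = 0.022428 + 0.75020 = 0.77263.
By Bayes' theorem, P(H|E) = 0.022428 / 0.77263 = 0.0290.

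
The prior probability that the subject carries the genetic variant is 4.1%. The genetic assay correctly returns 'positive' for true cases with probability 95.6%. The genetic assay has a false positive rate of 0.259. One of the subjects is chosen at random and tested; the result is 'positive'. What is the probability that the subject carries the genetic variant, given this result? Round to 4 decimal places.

P(H | E) ≈ 0.1363

Write H for 'the subject carries the genetic variant'. Prior odds H:¬H = 0.041/0.959 = 0.042753. For the 'positive' outcome, the likelihood ratio is 0.956/0.259 = 3.6911.
Posterior odds = 0.042753 × 3.6911 = 0.15781, so P(H|E) = 0.15781/(1+0.15781) = 0.1363.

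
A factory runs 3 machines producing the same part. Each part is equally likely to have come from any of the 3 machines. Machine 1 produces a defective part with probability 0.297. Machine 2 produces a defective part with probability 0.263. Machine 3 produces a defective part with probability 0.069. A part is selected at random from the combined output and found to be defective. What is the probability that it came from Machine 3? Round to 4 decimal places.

Posterior probability ≈ 0.1097

P(defective|M1) = 0.297; P(defective|M2) = 0.263; P(defective|M3) = 0.069.
Prior × likelihood for each source: 0.333333·0.297=0.09900, 0.333333·0.263=0.08767, 0.333333·0.069=0.02300. Summing gives P(defective) = 0.20967.
P(Machine 3 | defective) = 0.02300 / 0.20967 = 0.1097.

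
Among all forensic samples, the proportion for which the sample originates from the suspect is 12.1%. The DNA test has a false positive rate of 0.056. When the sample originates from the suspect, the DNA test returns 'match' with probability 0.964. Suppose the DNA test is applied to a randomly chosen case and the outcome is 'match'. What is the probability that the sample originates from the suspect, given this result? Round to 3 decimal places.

Write H for 'the sample originates from the suspect'. Prior odds H:¬H = 0.121/0.879 = 0.13766. For the 'match' outcome, the likelihood ratio is 0.964/0.056 = 17.214.
Posterior odds = 0.13766 × 17.214 = 2.3697, so P(H|E) = 2.3697/(1+2.3697) = 0.703.

P(H | E) ≈ 0.703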